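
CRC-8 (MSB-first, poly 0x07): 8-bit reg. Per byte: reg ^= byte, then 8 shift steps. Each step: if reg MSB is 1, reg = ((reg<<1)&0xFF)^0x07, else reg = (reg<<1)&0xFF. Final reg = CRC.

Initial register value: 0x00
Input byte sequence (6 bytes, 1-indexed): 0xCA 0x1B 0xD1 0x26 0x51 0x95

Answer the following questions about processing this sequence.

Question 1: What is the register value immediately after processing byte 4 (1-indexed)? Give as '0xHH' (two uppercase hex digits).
After byte 1 (0xCA): reg=0x78
After byte 2 (0x1B): reg=0x2E
After byte 3 (0xD1): reg=0xF3
After byte 4 (0x26): reg=0x25

Answer: 0x25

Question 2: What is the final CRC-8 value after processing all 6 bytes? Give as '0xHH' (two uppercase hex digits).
Answer: 0x14

Derivation:
After byte 1 (0xCA): reg=0x78
After byte 2 (0x1B): reg=0x2E
After byte 3 (0xD1): reg=0xF3
After byte 4 (0x26): reg=0x25
After byte 5 (0x51): reg=0x4B
After byte 6 (0x95): reg=0x14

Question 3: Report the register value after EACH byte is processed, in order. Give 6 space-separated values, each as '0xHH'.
0x78 0x2E 0xF3 0x25 0x4B 0x14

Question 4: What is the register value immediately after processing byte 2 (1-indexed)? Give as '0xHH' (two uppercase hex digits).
After byte 1 (0xCA): reg=0x78
After byte 2 (0x1B): reg=0x2E

Answer: 0x2E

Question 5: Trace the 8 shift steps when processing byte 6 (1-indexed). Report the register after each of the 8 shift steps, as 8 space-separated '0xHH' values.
Answer: 0xBB 0x71 0xE2 0xC3 0x81 0x05 0x0A 0x14

Derivation:
After byte 1 (0xCA): reg=0x78
After byte 2 (0x1B): reg=0x2E
After byte 3 (0xD1): reg=0xF3
After byte 4 (0x26): reg=0x25
After byte 5 (0x51): reg=0x4B
Register before byte 6: 0x4B
After XOR with byte 0x95: 0xDE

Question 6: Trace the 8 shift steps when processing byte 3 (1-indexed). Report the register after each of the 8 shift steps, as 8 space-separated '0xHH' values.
After byte 1 (0xCA): reg=0x78
After byte 2 (0x1B): reg=0x2E
Register before byte 3: 0x2E
After XOR with byte 0xD1: 0xFF

Answer: 0xF9 0xF5 0xED 0xDD 0xBD 0x7D 0xFA 0xF3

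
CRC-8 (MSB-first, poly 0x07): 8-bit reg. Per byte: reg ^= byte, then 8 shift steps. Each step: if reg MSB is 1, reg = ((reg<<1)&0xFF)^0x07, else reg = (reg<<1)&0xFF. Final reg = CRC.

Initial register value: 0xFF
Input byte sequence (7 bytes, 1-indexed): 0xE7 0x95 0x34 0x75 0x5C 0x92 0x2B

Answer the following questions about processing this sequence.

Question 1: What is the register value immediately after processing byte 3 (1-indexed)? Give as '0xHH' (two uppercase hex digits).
After byte 1 (0xE7): reg=0x48
After byte 2 (0x95): reg=0x1D
After byte 3 (0x34): reg=0xDF

Answer: 0xDF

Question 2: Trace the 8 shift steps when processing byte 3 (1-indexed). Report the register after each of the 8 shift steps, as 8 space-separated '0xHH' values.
Answer: 0x52 0xA4 0x4F 0x9E 0x3B 0x76 0xEC 0xDF

Derivation:
After byte 1 (0xE7): reg=0x48
After byte 2 (0x95): reg=0x1D
Register before byte 3: 0x1D
After XOR with byte 0x34: 0x29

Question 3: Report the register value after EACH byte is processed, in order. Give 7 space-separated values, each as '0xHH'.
0x48 0x1D 0xDF 0x5F 0x09 0xC8 0xA7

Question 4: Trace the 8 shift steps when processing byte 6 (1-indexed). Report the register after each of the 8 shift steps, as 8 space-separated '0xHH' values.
Answer: 0x31 0x62 0xC4 0x8F 0x19 0x32 0x64 0xC8

Derivation:
After byte 1 (0xE7): reg=0x48
After byte 2 (0x95): reg=0x1D
After byte 3 (0x34): reg=0xDF
After byte 4 (0x75): reg=0x5F
After byte 5 (0x5C): reg=0x09
Register before byte 6: 0x09
After XOR with byte 0x92: 0x9B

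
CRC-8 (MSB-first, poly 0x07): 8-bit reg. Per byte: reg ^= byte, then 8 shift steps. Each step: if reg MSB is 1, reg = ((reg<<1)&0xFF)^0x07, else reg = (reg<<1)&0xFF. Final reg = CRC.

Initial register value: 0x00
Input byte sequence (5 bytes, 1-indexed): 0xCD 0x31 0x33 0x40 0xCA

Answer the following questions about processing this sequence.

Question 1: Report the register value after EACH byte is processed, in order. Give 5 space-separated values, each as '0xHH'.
0x6D 0x93 0x69 0xDF 0x6B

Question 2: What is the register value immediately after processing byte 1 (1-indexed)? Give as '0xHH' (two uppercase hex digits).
After byte 1 (0xCD): reg=0x6D

Answer: 0x6D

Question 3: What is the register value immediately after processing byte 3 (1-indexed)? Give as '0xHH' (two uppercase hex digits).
Answer: 0x69

Derivation:
After byte 1 (0xCD): reg=0x6D
After byte 2 (0x31): reg=0x93
After byte 3 (0x33): reg=0x69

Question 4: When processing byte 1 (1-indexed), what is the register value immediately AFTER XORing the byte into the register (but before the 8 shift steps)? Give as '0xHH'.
Register before byte 1: 0x00
Byte 1: 0xCD
0x00 XOR 0xCD = 0xCD

Answer: 0xCD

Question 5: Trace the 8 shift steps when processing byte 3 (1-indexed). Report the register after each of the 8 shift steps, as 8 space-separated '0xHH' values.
Answer: 0x47 0x8E 0x1B 0x36 0x6C 0xD8 0xB7 0x69

Derivation:
After byte 1 (0xCD): reg=0x6D
After byte 2 (0x31): reg=0x93
Register before byte 3: 0x93
After XOR with byte 0x33: 0xA0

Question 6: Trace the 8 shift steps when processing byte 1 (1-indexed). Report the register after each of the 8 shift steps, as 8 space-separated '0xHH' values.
Register before byte 1: 0x00
After XOR with byte 0xCD: 0xCD

Answer: 0x9D 0x3D 0x7A 0xF4 0xEF 0xD9 0xB5 0x6D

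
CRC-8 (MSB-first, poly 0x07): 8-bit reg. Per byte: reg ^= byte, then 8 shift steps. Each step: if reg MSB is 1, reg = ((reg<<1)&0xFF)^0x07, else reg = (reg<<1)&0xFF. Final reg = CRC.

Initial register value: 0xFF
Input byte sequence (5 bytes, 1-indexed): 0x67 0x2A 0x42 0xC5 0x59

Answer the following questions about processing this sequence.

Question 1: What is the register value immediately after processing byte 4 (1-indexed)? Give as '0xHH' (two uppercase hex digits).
After byte 1 (0x67): reg=0xC1
After byte 2 (0x2A): reg=0x9F
After byte 3 (0x42): reg=0x1D
After byte 4 (0xC5): reg=0x06

Answer: 0x06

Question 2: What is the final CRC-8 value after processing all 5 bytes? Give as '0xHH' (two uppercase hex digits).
Answer: 0x9A

Derivation:
After byte 1 (0x67): reg=0xC1
After byte 2 (0x2A): reg=0x9F
After byte 3 (0x42): reg=0x1D
After byte 4 (0xC5): reg=0x06
After byte 5 (0x59): reg=0x9A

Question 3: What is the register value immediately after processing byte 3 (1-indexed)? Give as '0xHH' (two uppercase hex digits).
After byte 1 (0x67): reg=0xC1
After byte 2 (0x2A): reg=0x9F
After byte 3 (0x42): reg=0x1D

Answer: 0x1D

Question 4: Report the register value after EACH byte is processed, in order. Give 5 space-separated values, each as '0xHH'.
0xC1 0x9F 0x1D 0x06 0x9A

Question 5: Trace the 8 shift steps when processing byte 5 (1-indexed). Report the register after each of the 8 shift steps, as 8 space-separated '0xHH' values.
Answer: 0xBE 0x7B 0xF6 0xEB 0xD1 0xA5 0x4D 0x9A

Derivation:
After byte 1 (0x67): reg=0xC1
After byte 2 (0x2A): reg=0x9F
After byte 3 (0x42): reg=0x1D
After byte 4 (0xC5): reg=0x06
Register before byte 5: 0x06
After XOR with byte 0x59: 0x5F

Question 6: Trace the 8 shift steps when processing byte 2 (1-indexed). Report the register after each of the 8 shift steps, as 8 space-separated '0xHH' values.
Answer: 0xD1 0xA5 0x4D 0x9A 0x33 0x66 0xCC 0x9F

Derivation:
After byte 1 (0x67): reg=0xC1
Register before byte 2: 0xC1
After XOR with byte 0x2A: 0xEB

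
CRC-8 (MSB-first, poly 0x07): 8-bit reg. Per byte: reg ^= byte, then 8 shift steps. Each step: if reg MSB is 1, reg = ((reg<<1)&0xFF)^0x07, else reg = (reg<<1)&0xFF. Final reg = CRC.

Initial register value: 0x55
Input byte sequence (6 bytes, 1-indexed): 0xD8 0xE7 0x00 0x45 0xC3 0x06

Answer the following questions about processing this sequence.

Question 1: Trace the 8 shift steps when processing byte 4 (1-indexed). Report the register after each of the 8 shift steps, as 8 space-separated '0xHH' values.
After byte 1 (0xD8): reg=0xAA
After byte 2 (0xE7): reg=0xE4
After byte 3 (0x00): reg=0xB2
Register before byte 4: 0xB2
After XOR with byte 0x45: 0xF7

Answer: 0xE9 0xD5 0xAD 0x5D 0xBA 0x73 0xE6 0xCB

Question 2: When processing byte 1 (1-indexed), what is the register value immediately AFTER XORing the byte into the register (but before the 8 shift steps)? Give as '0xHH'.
Answer: 0x8D

Derivation:
Register before byte 1: 0x55
Byte 1: 0xD8
0x55 XOR 0xD8 = 0x8D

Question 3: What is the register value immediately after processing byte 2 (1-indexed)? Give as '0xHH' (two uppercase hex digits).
After byte 1 (0xD8): reg=0xAA
After byte 2 (0xE7): reg=0xE4

Answer: 0xE4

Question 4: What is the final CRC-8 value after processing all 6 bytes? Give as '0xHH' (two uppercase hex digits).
After byte 1 (0xD8): reg=0xAA
After byte 2 (0xE7): reg=0xE4
After byte 3 (0x00): reg=0xB2
After byte 4 (0x45): reg=0xCB
After byte 5 (0xC3): reg=0x38
After byte 6 (0x06): reg=0xBA

Answer: 0xBA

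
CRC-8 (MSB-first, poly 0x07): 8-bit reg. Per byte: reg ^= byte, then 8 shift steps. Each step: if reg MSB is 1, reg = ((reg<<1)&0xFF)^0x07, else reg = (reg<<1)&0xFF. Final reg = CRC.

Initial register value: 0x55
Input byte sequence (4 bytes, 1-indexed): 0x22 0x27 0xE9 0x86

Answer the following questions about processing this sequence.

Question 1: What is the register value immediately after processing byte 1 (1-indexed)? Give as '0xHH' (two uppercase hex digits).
Answer: 0x42

Derivation:
After byte 1 (0x22): reg=0x42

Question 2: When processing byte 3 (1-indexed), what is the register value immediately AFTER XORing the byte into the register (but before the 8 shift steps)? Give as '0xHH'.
Answer: 0xD5

Derivation:
Register before byte 3: 0x3C
Byte 3: 0xE9
0x3C XOR 0xE9 = 0xD5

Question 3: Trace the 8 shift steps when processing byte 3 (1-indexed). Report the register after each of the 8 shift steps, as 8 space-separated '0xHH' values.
Answer: 0xAD 0x5D 0xBA 0x73 0xE6 0xCB 0x91 0x25

Derivation:
After byte 1 (0x22): reg=0x42
After byte 2 (0x27): reg=0x3C
Register before byte 3: 0x3C
After XOR with byte 0xE9: 0xD5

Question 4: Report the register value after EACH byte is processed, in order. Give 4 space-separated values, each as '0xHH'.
0x42 0x3C 0x25 0x60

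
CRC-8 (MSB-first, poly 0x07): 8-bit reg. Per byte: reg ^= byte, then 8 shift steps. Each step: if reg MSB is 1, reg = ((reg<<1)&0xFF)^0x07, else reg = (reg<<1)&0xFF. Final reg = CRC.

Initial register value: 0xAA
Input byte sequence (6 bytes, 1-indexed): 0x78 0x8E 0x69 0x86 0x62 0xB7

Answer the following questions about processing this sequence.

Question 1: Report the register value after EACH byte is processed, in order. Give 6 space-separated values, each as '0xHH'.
0x30 0x33 0x81 0x15 0x42 0xC5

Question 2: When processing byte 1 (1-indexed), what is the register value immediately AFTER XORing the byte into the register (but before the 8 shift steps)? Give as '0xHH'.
Answer: 0xD2

Derivation:
Register before byte 1: 0xAA
Byte 1: 0x78
0xAA XOR 0x78 = 0xD2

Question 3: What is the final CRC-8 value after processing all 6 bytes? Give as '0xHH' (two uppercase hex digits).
Answer: 0xC5

Derivation:
After byte 1 (0x78): reg=0x30
After byte 2 (0x8E): reg=0x33
After byte 3 (0x69): reg=0x81
After byte 4 (0x86): reg=0x15
After byte 5 (0x62): reg=0x42
After byte 6 (0xB7): reg=0xC5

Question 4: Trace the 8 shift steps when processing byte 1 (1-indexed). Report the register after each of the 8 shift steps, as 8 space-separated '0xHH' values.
Answer: 0xA3 0x41 0x82 0x03 0x06 0x0C 0x18 0x30

Derivation:
Register before byte 1: 0xAA
After XOR with byte 0x78: 0xD2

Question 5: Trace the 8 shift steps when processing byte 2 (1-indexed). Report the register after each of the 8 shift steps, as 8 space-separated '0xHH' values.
After byte 1 (0x78): reg=0x30
Register before byte 2: 0x30
After XOR with byte 0x8E: 0xBE

Answer: 0x7B 0xF6 0xEB 0xD1 0xA5 0x4D 0x9A 0x33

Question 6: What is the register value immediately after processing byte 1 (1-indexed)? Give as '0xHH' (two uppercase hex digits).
After byte 1 (0x78): reg=0x30

Answer: 0x30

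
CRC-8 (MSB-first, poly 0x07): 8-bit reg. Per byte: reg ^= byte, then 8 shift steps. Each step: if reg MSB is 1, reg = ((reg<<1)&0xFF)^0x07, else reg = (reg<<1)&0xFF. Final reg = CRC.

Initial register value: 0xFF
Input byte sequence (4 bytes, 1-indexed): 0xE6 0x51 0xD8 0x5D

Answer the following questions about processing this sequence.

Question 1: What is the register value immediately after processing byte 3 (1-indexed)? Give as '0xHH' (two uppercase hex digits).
Answer: 0x87

Derivation:
After byte 1 (0xE6): reg=0x4F
After byte 2 (0x51): reg=0x5A
After byte 3 (0xD8): reg=0x87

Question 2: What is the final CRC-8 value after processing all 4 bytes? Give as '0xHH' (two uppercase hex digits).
After byte 1 (0xE6): reg=0x4F
After byte 2 (0x51): reg=0x5A
After byte 3 (0xD8): reg=0x87
After byte 4 (0x5D): reg=0x08

Answer: 0x08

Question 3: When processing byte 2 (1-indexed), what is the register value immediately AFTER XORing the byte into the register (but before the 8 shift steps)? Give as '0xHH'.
Answer: 0x1E

Derivation:
Register before byte 2: 0x4F
Byte 2: 0x51
0x4F XOR 0x51 = 0x1E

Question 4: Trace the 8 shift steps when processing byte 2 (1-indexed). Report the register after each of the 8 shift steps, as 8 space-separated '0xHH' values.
After byte 1 (0xE6): reg=0x4F
Register before byte 2: 0x4F
After XOR with byte 0x51: 0x1E

Answer: 0x3C 0x78 0xF0 0xE7 0xC9 0x95 0x2D 0x5A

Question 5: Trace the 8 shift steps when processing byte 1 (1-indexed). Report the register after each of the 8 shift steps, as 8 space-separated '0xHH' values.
Register before byte 1: 0xFF
After XOR with byte 0xE6: 0x19

Answer: 0x32 0x64 0xC8 0x97 0x29 0x52 0xA4 0x4F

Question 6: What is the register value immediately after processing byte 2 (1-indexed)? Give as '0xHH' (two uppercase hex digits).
After byte 1 (0xE6): reg=0x4F
After byte 2 (0x51): reg=0x5A

Answer: 0x5A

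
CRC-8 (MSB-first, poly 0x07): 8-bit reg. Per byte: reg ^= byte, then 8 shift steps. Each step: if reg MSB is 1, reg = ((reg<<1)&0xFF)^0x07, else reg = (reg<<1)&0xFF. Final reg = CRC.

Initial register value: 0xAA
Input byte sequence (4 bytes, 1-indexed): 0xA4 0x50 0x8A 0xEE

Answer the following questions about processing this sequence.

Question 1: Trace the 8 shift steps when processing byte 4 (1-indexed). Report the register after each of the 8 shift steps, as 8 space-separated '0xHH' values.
After byte 1 (0xA4): reg=0x2A
After byte 2 (0x50): reg=0x61
After byte 3 (0x8A): reg=0x9F
Register before byte 4: 0x9F
After XOR with byte 0xEE: 0x71

Answer: 0xE2 0xC3 0x81 0x05 0x0A 0x14 0x28 0x50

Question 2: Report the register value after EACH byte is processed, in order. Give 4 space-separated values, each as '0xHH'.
0x2A 0x61 0x9F 0x50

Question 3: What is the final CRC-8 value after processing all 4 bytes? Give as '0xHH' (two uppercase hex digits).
Answer: 0x50

Derivation:
After byte 1 (0xA4): reg=0x2A
After byte 2 (0x50): reg=0x61
After byte 3 (0x8A): reg=0x9F
After byte 4 (0xEE): reg=0x50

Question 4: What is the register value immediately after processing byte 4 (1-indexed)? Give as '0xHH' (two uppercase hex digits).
After byte 1 (0xA4): reg=0x2A
After byte 2 (0x50): reg=0x61
After byte 3 (0x8A): reg=0x9F
After byte 4 (0xEE): reg=0x50

Answer: 0x50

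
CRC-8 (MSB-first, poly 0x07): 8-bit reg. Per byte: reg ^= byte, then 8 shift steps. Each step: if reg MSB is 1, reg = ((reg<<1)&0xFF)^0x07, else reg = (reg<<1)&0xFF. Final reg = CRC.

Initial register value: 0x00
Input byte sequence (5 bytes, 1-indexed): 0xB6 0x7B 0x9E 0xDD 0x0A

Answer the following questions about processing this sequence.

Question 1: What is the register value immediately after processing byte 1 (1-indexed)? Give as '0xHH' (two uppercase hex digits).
After byte 1 (0xB6): reg=0x0B

Answer: 0x0B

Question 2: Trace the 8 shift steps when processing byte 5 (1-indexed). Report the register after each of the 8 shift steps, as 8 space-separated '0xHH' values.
Answer: 0x8E 0x1B 0x36 0x6C 0xD8 0xB7 0x69 0xD2

Derivation:
After byte 1 (0xB6): reg=0x0B
After byte 2 (0x7B): reg=0x57
After byte 3 (0x9E): reg=0x71
After byte 4 (0xDD): reg=0x4D
Register before byte 5: 0x4D
After XOR with byte 0x0A: 0x47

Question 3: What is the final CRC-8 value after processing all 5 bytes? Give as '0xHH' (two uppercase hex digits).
Answer: 0xD2

Derivation:
After byte 1 (0xB6): reg=0x0B
After byte 2 (0x7B): reg=0x57
After byte 3 (0x9E): reg=0x71
After byte 4 (0xDD): reg=0x4D
After byte 5 (0x0A): reg=0xD2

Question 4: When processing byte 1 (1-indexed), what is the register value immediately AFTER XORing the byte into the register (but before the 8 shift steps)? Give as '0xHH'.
Register before byte 1: 0x00
Byte 1: 0xB6
0x00 XOR 0xB6 = 0xB6

Answer: 0xB6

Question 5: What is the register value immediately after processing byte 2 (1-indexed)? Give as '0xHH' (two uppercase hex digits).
After byte 1 (0xB6): reg=0x0B
After byte 2 (0x7B): reg=0x57

Answer: 0x57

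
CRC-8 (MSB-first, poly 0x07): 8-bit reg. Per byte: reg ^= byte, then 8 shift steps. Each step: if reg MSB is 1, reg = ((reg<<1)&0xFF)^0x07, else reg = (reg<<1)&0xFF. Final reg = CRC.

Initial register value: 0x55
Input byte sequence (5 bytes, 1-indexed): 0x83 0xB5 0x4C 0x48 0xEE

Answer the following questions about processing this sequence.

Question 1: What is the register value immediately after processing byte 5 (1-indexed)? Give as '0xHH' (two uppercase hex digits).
After byte 1 (0x83): reg=0x2C
After byte 2 (0xB5): reg=0xC6
After byte 3 (0x4C): reg=0xBF
After byte 4 (0x48): reg=0xCB
After byte 5 (0xEE): reg=0xFB

Answer: 0xFB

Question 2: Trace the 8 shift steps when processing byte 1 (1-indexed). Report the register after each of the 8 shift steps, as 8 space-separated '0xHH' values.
Register before byte 1: 0x55
After XOR with byte 0x83: 0xD6

Answer: 0xAB 0x51 0xA2 0x43 0x86 0x0B 0x16 0x2C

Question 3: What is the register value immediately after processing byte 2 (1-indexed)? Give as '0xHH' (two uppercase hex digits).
Answer: 0xC6

Derivation:
After byte 1 (0x83): reg=0x2C
After byte 2 (0xB5): reg=0xC6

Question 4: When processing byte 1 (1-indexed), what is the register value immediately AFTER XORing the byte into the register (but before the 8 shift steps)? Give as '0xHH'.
Register before byte 1: 0x55
Byte 1: 0x83
0x55 XOR 0x83 = 0xD6

Answer: 0xD6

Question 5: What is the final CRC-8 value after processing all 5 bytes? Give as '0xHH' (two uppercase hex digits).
After byte 1 (0x83): reg=0x2C
After byte 2 (0xB5): reg=0xC6
After byte 3 (0x4C): reg=0xBF
After byte 4 (0x48): reg=0xCB
After byte 5 (0xEE): reg=0xFB

Answer: 0xFB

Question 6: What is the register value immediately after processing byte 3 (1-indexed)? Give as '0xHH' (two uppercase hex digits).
Answer: 0xBF

Derivation:
After byte 1 (0x83): reg=0x2C
After byte 2 (0xB5): reg=0xC6
After byte 3 (0x4C): reg=0xBF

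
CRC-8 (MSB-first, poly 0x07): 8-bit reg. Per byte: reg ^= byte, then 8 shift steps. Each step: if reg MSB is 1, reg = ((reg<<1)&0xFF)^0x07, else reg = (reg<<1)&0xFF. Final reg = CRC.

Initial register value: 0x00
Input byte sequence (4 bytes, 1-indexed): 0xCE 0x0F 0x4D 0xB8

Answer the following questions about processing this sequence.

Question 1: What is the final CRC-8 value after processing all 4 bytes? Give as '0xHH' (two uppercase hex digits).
After byte 1 (0xCE): reg=0x64
After byte 2 (0x0F): reg=0x16
After byte 3 (0x4D): reg=0x86
After byte 4 (0xB8): reg=0xBA

Answer: 0xBA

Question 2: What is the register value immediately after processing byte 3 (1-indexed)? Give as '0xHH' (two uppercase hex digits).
Answer: 0x86

Derivation:
After byte 1 (0xCE): reg=0x64
After byte 2 (0x0F): reg=0x16
After byte 3 (0x4D): reg=0x86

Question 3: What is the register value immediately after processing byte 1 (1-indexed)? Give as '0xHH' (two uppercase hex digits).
Answer: 0x64

Derivation:
After byte 1 (0xCE): reg=0x64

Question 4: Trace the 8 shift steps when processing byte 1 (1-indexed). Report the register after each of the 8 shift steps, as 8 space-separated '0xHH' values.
Answer: 0x9B 0x31 0x62 0xC4 0x8F 0x19 0x32 0x64

Derivation:
Register before byte 1: 0x00
After XOR with byte 0xCE: 0xCE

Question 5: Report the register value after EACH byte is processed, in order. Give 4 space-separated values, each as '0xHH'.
0x64 0x16 0x86 0xBA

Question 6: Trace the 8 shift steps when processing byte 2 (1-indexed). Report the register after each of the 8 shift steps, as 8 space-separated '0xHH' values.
After byte 1 (0xCE): reg=0x64
Register before byte 2: 0x64
After XOR with byte 0x0F: 0x6B

Answer: 0xD6 0xAB 0x51 0xA2 0x43 0x86 0x0B 0x16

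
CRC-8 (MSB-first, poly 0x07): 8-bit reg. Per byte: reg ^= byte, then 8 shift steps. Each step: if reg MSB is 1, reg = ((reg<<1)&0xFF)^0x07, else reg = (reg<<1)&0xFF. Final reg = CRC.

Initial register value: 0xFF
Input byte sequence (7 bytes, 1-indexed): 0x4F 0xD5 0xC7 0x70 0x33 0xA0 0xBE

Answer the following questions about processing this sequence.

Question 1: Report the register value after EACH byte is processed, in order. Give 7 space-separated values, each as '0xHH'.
0x19 0x6A 0x4A 0xA6 0xE2 0xC9 0x42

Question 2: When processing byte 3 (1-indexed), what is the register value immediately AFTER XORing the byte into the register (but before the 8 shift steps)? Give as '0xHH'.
Register before byte 3: 0x6A
Byte 3: 0xC7
0x6A XOR 0xC7 = 0xAD

Answer: 0xAD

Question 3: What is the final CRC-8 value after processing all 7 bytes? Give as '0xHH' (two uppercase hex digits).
Answer: 0x42

Derivation:
After byte 1 (0x4F): reg=0x19
After byte 2 (0xD5): reg=0x6A
After byte 3 (0xC7): reg=0x4A
After byte 4 (0x70): reg=0xA6
After byte 5 (0x33): reg=0xE2
After byte 6 (0xA0): reg=0xC9
After byte 7 (0xBE): reg=0x42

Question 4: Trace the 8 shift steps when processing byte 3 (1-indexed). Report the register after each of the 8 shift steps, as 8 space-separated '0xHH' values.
After byte 1 (0x4F): reg=0x19
After byte 2 (0xD5): reg=0x6A
Register before byte 3: 0x6A
After XOR with byte 0xC7: 0xAD

Answer: 0x5D 0xBA 0x73 0xE6 0xCB 0x91 0x25 0x4A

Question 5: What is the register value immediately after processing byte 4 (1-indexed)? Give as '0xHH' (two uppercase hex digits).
After byte 1 (0x4F): reg=0x19
After byte 2 (0xD5): reg=0x6A
After byte 3 (0xC7): reg=0x4A
After byte 4 (0x70): reg=0xA6

Answer: 0xA6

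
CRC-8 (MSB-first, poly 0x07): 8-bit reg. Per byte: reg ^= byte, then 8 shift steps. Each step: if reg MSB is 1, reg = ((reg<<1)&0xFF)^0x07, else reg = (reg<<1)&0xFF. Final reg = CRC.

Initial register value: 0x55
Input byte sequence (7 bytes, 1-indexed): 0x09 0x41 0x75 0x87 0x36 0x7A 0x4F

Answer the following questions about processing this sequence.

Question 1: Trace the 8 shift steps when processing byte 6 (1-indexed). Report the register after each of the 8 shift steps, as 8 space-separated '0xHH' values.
After byte 1 (0x09): reg=0x93
After byte 2 (0x41): reg=0x30
After byte 3 (0x75): reg=0xDC
After byte 4 (0x87): reg=0x86
After byte 5 (0x36): reg=0x19
Register before byte 6: 0x19
After XOR with byte 0x7A: 0x63

Answer: 0xC6 0x8B 0x11 0x22 0x44 0x88 0x17 0x2E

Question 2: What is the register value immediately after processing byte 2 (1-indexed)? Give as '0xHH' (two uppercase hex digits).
Answer: 0x30

Derivation:
After byte 1 (0x09): reg=0x93
After byte 2 (0x41): reg=0x30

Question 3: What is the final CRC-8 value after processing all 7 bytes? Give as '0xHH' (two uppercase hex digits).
Answer: 0x20

Derivation:
After byte 1 (0x09): reg=0x93
After byte 2 (0x41): reg=0x30
After byte 3 (0x75): reg=0xDC
After byte 4 (0x87): reg=0x86
After byte 5 (0x36): reg=0x19
After byte 6 (0x7A): reg=0x2E
After byte 7 (0x4F): reg=0x20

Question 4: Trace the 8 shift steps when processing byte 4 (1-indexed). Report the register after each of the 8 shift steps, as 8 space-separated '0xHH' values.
Answer: 0xB6 0x6B 0xD6 0xAB 0x51 0xA2 0x43 0x86

Derivation:
After byte 1 (0x09): reg=0x93
After byte 2 (0x41): reg=0x30
After byte 3 (0x75): reg=0xDC
Register before byte 4: 0xDC
After XOR with byte 0x87: 0x5B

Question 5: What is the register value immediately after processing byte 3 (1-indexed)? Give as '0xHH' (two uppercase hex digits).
Answer: 0xDC

Derivation:
After byte 1 (0x09): reg=0x93
After byte 2 (0x41): reg=0x30
After byte 3 (0x75): reg=0xDC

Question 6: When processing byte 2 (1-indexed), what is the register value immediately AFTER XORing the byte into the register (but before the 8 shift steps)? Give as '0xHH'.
Answer: 0xD2

Derivation:
Register before byte 2: 0x93
Byte 2: 0x41
0x93 XOR 0x41 = 0xD2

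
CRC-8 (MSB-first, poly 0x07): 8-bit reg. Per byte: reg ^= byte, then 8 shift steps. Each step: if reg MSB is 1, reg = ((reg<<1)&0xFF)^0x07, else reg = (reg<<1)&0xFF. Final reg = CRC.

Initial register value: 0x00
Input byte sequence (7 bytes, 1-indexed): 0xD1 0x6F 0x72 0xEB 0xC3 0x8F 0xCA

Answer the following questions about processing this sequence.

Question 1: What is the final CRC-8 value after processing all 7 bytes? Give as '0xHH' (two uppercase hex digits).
After byte 1 (0xD1): reg=0x39
After byte 2 (0x6F): reg=0xA5
After byte 3 (0x72): reg=0x2B
After byte 4 (0xEB): reg=0x4E
After byte 5 (0xC3): reg=0xAA
After byte 6 (0x8F): reg=0xFB
After byte 7 (0xCA): reg=0x97

Answer: 0x97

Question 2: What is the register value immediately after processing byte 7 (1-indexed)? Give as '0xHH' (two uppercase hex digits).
After byte 1 (0xD1): reg=0x39
After byte 2 (0x6F): reg=0xA5
After byte 3 (0x72): reg=0x2B
After byte 4 (0xEB): reg=0x4E
After byte 5 (0xC3): reg=0xAA
After byte 6 (0x8F): reg=0xFB
After byte 7 (0xCA): reg=0x97

Answer: 0x97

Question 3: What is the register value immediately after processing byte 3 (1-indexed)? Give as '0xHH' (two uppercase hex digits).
After byte 1 (0xD1): reg=0x39
After byte 2 (0x6F): reg=0xA5
After byte 3 (0x72): reg=0x2B

Answer: 0x2B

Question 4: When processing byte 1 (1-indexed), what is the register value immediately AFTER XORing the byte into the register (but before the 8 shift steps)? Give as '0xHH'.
Answer: 0xD1

Derivation:
Register before byte 1: 0x00
Byte 1: 0xD1
0x00 XOR 0xD1 = 0xD1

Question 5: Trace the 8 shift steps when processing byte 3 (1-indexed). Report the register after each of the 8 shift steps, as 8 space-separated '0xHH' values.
After byte 1 (0xD1): reg=0x39
After byte 2 (0x6F): reg=0xA5
Register before byte 3: 0xA5
After XOR with byte 0x72: 0xD7

Answer: 0xA9 0x55 0xAA 0x53 0xA6 0x4B 0x96 0x2B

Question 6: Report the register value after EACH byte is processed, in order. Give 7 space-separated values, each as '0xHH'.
0x39 0xA5 0x2B 0x4E 0xAA 0xFB 0x97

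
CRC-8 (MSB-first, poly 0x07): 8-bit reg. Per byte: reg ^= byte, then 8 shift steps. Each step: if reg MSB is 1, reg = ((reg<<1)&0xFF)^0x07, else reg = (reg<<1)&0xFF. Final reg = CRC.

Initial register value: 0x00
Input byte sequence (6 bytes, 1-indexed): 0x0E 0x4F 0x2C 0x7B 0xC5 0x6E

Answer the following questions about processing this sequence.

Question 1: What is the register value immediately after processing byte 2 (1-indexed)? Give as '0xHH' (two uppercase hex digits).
Answer: 0x3C

Derivation:
After byte 1 (0x0E): reg=0x2A
After byte 2 (0x4F): reg=0x3C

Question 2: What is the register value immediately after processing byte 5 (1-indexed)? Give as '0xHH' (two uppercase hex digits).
After byte 1 (0x0E): reg=0x2A
After byte 2 (0x4F): reg=0x3C
After byte 3 (0x2C): reg=0x70
After byte 4 (0x7B): reg=0x31
After byte 5 (0xC5): reg=0xC2

Answer: 0xC2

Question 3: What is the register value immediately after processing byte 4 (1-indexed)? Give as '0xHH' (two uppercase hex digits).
Answer: 0x31

Derivation:
After byte 1 (0x0E): reg=0x2A
After byte 2 (0x4F): reg=0x3C
After byte 3 (0x2C): reg=0x70
After byte 4 (0x7B): reg=0x31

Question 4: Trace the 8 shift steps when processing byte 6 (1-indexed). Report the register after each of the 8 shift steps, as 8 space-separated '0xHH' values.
Answer: 0x5F 0xBE 0x7B 0xF6 0xEB 0xD1 0xA5 0x4D

Derivation:
After byte 1 (0x0E): reg=0x2A
After byte 2 (0x4F): reg=0x3C
After byte 3 (0x2C): reg=0x70
After byte 4 (0x7B): reg=0x31
After byte 5 (0xC5): reg=0xC2
Register before byte 6: 0xC2
After XOR with byte 0x6E: 0xAC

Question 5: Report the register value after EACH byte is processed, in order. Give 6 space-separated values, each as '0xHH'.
0x2A 0x3C 0x70 0x31 0xC2 0x4D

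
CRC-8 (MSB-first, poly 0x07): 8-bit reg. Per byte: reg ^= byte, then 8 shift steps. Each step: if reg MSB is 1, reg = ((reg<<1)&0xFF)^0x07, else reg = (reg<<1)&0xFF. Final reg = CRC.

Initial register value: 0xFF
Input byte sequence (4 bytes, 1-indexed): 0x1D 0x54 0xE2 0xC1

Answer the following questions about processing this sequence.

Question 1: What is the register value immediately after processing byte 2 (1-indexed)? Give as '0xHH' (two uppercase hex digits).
After byte 1 (0x1D): reg=0xA0
After byte 2 (0x54): reg=0xC2

Answer: 0xC2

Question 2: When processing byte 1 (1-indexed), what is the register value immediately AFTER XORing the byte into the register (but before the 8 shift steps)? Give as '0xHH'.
Answer: 0xE2

Derivation:
Register before byte 1: 0xFF
Byte 1: 0x1D
0xFF XOR 0x1D = 0xE2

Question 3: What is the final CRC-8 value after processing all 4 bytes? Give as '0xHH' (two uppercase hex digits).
After byte 1 (0x1D): reg=0xA0
After byte 2 (0x54): reg=0xC2
After byte 3 (0xE2): reg=0xE0
After byte 4 (0xC1): reg=0xE7

Answer: 0xE7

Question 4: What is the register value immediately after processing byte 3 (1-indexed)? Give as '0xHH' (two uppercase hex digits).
Answer: 0xE0

Derivation:
After byte 1 (0x1D): reg=0xA0
After byte 2 (0x54): reg=0xC2
After byte 3 (0xE2): reg=0xE0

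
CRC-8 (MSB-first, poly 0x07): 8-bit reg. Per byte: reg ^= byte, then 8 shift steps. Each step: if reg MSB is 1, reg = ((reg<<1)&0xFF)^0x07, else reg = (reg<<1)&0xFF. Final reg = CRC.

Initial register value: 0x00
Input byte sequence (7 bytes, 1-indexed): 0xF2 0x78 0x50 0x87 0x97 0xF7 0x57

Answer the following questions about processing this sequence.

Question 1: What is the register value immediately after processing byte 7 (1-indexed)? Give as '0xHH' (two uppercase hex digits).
Answer: 0x53

Derivation:
After byte 1 (0xF2): reg=0xD0
After byte 2 (0x78): reg=0x51
After byte 3 (0x50): reg=0x07
After byte 4 (0x87): reg=0x89
After byte 5 (0x97): reg=0x5A
After byte 6 (0xF7): reg=0x4A
After byte 7 (0x57): reg=0x53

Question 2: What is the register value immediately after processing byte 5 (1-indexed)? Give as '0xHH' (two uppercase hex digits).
After byte 1 (0xF2): reg=0xD0
After byte 2 (0x78): reg=0x51
After byte 3 (0x50): reg=0x07
After byte 4 (0x87): reg=0x89
After byte 5 (0x97): reg=0x5A

Answer: 0x5A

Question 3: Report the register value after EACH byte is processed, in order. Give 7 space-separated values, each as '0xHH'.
0xD0 0x51 0x07 0x89 0x5A 0x4A 0x53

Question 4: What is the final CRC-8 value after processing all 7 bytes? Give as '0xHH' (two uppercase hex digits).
Answer: 0x53

Derivation:
After byte 1 (0xF2): reg=0xD0
After byte 2 (0x78): reg=0x51
After byte 3 (0x50): reg=0x07
After byte 4 (0x87): reg=0x89
After byte 5 (0x97): reg=0x5A
After byte 6 (0xF7): reg=0x4A
After byte 7 (0x57): reg=0x53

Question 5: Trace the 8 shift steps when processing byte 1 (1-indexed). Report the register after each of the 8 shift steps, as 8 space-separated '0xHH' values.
Register before byte 1: 0x00
After XOR with byte 0xF2: 0xF2

Answer: 0xE3 0xC1 0x85 0x0D 0x1A 0x34 0x68 0xD0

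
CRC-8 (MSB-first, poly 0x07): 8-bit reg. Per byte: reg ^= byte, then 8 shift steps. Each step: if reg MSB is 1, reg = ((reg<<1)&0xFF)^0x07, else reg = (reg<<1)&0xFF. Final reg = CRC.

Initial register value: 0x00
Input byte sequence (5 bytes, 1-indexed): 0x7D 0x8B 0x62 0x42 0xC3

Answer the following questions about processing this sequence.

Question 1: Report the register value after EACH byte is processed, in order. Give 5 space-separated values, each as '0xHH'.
0x74 0xF3 0xFE 0x3D 0xF4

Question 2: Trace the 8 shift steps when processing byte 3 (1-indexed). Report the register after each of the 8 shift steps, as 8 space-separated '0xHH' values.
After byte 1 (0x7D): reg=0x74
After byte 2 (0x8B): reg=0xF3
Register before byte 3: 0xF3
After XOR with byte 0x62: 0x91

Answer: 0x25 0x4A 0x94 0x2F 0x5E 0xBC 0x7F 0xFE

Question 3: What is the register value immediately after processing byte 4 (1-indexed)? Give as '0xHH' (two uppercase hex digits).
Answer: 0x3D

Derivation:
After byte 1 (0x7D): reg=0x74
After byte 2 (0x8B): reg=0xF3
After byte 3 (0x62): reg=0xFE
After byte 4 (0x42): reg=0x3D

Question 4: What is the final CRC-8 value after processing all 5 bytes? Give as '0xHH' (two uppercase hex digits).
After byte 1 (0x7D): reg=0x74
After byte 2 (0x8B): reg=0xF3
After byte 3 (0x62): reg=0xFE
After byte 4 (0x42): reg=0x3D
After byte 5 (0xC3): reg=0xF4

Answer: 0xF4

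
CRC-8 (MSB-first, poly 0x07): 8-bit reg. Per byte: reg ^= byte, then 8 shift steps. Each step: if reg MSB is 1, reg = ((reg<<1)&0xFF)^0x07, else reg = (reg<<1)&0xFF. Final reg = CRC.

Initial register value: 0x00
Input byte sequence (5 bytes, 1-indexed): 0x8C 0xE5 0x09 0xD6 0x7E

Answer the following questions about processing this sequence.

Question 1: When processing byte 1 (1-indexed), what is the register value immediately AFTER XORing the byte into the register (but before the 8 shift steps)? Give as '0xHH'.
Answer: 0x8C

Derivation:
Register before byte 1: 0x00
Byte 1: 0x8C
0x00 XOR 0x8C = 0x8C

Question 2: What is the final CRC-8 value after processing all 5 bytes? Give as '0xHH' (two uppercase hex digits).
After byte 1 (0x8C): reg=0xAD
After byte 2 (0xE5): reg=0xFF
After byte 3 (0x09): reg=0xCC
After byte 4 (0xD6): reg=0x46
After byte 5 (0x7E): reg=0xA8

Answer: 0xA8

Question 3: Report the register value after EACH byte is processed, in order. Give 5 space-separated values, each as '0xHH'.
0xAD 0xFF 0xCC 0x46 0xA8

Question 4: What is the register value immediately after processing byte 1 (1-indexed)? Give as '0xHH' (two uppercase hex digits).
After byte 1 (0x8C): reg=0xAD

Answer: 0xAD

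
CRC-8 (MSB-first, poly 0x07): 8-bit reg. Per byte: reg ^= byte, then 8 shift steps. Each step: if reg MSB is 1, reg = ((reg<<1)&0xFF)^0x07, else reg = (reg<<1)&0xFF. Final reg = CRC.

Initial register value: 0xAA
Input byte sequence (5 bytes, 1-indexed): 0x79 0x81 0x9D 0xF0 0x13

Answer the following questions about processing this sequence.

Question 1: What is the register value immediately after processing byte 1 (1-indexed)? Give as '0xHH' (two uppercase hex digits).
Answer: 0x37

Derivation:
After byte 1 (0x79): reg=0x37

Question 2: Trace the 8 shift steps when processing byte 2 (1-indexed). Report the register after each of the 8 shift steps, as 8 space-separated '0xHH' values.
Answer: 0x6B 0xD6 0xAB 0x51 0xA2 0x43 0x86 0x0B

Derivation:
After byte 1 (0x79): reg=0x37
Register before byte 2: 0x37
After XOR with byte 0x81: 0xB6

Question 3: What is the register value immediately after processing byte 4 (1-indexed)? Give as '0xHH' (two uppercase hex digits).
After byte 1 (0x79): reg=0x37
After byte 2 (0x81): reg=0x0B
After byte 3 (0x9D): reg=0xEB
After byte 4 (0xF0): reg=0x41

Answer: 0x41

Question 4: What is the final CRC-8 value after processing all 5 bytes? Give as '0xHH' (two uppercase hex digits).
Answer: 0xB9

Derivation:
After byte 1 (0x79): reg=0x37
After byte 2 (0x81): reg=0x0B
After byte 3 (0x9D): reg=0xEB
After byte 4 (0xF0): reg=0x41
After byte 5 (0x13): reg=0xB9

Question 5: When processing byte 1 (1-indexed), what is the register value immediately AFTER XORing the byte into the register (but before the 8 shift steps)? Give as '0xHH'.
Register before byte 1: 0xAA
Byte 1: 0x79
0xAA XOR 0x79 = 0xD3

Answer: 0xD3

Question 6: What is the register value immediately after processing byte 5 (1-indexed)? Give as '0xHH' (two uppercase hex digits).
After byte 1 (0x79): reg=0x37
After byte 2 (0x81): reg=0x0B
After byte 3 (0x9D): reg=0xEB
After byte 4 (0xF0): reg=0x41
After byte 5 (0x13): reg=0xB9

Answer: 0xB9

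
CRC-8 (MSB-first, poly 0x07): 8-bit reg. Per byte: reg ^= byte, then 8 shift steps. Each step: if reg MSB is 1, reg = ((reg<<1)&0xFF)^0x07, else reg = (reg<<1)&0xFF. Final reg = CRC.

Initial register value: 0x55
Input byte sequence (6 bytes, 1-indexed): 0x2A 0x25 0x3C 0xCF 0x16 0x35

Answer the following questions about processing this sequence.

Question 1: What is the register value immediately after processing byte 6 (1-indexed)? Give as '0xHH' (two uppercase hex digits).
Answer: 0xE3

Derivation:
After byte 1 (0x2A): reg=0x7A
After byte 2 (0x25): reg=0x9A
After byte 3 (0x3C): reg=0x7B
After byte 4 (0xCF): reg=0x05
After byte 5 (0x16): reg=0x79
After byte 6 (0x35): reg=0xE3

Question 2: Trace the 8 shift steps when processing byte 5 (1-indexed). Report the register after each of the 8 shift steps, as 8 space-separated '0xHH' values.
Answer: 0x26 0x4C 0x98 0x37 0x6E 0xDC 0xBF 0x79

Derivation:
After byte 1 (0x2A): reg=0x7A
After byte 2 (0x25): reg=0x9A
After byte 3 (0x3C): reg=0x7B
After byte 4 (0xCF): reg=0x05
Register before byte 5: 0x05
After XOR with byte 0x16: 0x13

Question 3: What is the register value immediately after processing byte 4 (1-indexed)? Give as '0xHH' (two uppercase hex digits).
Answer: 0x05

Derivation:
After byte 1 (0x2A): reg=0x7A
After byte 2 (0x25): reg=0x9A
After byte 3 (0x3C): reg=0x7B
After byte 4 (0xCF): reg=0x05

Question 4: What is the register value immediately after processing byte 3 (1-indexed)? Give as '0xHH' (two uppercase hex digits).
After byte 1 (0x2A): reg=0x7A
After byte 2 (0x25): reg=0x9A
After byte 3 (0x3C): reg=0x7B

Answer: 0x7B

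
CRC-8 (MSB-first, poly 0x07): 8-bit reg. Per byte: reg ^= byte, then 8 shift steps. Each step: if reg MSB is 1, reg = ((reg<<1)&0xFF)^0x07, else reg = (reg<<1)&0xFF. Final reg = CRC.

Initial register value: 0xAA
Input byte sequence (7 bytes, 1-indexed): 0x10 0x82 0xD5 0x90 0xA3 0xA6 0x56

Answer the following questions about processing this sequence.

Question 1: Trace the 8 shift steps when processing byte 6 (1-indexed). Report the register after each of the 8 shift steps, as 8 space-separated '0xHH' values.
After byte 1 (0x10): reg=0x2F
After byte 2 (0x82): reg=0x4A
After byte 3 (0xD5): reg=0xD4
After byte 4 (0x90): reg=0xDB
After byte 5 (0xA3): reg=0x6F
Register before byte 6: 0x6F
After XOR with byte 0xA6: 0xC9

Answer: 0x95 0x2D 0x5A 0xB4 0x6F 0xDE 0xBB 0x71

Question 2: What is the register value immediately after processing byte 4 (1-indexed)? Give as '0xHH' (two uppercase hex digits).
After byte 1 (0x10): reg=0x2F
After byte 2 (0x82): reg=0x4A
After byte 3 (0xD5): reg=0xD4
After byte 4 (0x90): reg=0xDB

Answer: 0xDB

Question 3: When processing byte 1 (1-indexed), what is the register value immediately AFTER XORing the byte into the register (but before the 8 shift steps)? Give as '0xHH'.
Register before byte 1: 0xAA
Byte 1: 0x10
0xAA XOR 0x10 = 0xBA

Answer: 0xBA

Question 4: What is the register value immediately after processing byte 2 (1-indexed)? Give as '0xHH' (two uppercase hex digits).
Answer: 0x4A

Derivation:
After byte 1 (0x10): reg=0x2F
After byte 2 (0x82): reg=0x4A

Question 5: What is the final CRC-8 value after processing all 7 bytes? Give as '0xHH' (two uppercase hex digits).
Answer: 0xF5

Derivation:
After byte 1 (0x10): reg=0x2F
After byte 2 (0x82): reg=0x4A
After byte 3 (0xD5): reg=0xD4
After byte 4 (0x90): reg=0xDB
After byte 5 (0xA3): reg=0x6F
After byte 6 (0xA6): reg=0x71
After byte 7 (0x56): reg=0xF5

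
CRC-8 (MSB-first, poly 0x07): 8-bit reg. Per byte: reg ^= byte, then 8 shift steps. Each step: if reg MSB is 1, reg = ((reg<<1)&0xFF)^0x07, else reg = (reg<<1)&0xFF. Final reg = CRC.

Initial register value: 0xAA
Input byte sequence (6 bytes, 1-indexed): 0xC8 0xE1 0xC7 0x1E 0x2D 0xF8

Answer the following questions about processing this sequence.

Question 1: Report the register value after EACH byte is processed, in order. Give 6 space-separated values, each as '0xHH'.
0x29 0x76 0x1E 0x00 0xC3 0xA1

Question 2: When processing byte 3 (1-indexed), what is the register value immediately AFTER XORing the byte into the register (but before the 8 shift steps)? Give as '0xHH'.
Register before byte 3: 0x76
Byte 3: 0xC7
0x76 XOR 0xC7 = 0xB1

Answer: 0xB1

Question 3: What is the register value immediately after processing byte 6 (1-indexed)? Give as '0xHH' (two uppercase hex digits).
Answer: 0xA1

Derivation:
After byte 1 (0xC8): reg=0x29
After byte 2 (0xE1): reg=0x76
After byte 3 (0xC7): reg=0x1E
After byte 4 (0x1E): reg=0x00
After byte 5 (0x2D): reg=0xC3
After byte 6 (0xF8): reg=0xA1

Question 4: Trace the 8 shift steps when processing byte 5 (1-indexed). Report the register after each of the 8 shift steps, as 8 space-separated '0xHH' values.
Answer: 0x5A 0xB4 0x6F 0xDE 0xBB 0x71 0xE2 0xC3

Derivation:
After byte 1 (0xC8): reg=0x29
After byte 2 (0xE1): reg=0x76
After byte 3 (0xC7): reg=0x1E
After byte 4 (0x1E): reg=0x00
Register before byte 5: 0x00
After XOR with byte 0x2D: 0x2D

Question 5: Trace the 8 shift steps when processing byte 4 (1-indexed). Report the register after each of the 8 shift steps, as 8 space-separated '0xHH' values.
After byte 1 (0xC8): reg=0x29
After byte 2 (0xE1): reg=0x76
After byte 3 (0xC7): reg=0x1E
Register before byte 4: 0x1E
After XOR with byte 0x1E: 0x00

Answer: 0x00 0x00 0x00 0x00 0x00 0x00 0x00 0x00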